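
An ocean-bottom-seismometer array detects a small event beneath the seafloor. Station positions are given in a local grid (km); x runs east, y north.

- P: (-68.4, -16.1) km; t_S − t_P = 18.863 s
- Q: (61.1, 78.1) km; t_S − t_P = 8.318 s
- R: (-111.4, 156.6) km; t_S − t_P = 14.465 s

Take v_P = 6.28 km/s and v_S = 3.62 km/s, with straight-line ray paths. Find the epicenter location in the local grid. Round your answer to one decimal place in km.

Distance from S−P lag: d = Δt · v_P v_S / (v_P − v_S) = Δt · (6.28·3.62)/(6.28−3.62) ≈ 8.5465·Δt.
So d_P = 161.21, d_Q = 71.09, d_R = 123.62 km.
Circle about each station: (x + 68.4)² + (y + 16.1)² = 161.21²; (x − 61.1)² + (y − 78.1)² = 71.09²; (x + 111.4)² + (y − 156.6)² = 123.62².
Subtracting the P equation from the Q and R equations removes the quadratic terms:
259.0 x + 188.4 y = 25829.93
-86.0 x + 345.4 y = 42702.51
Solving the 2×2 system: x ≈ 8.3, y ≈ 125.7 km.

x ≈ 8.3 km, y ≈ 125.7 km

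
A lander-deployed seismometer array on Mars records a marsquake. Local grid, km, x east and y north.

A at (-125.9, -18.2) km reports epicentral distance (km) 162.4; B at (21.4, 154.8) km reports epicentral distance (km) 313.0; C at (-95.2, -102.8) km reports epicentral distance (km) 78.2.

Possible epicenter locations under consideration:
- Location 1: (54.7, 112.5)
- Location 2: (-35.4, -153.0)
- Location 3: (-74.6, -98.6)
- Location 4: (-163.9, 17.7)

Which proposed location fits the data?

Location 2

For each candidate, compare |candidate − station| to the reported distance:
Location 1: residuals A 60.5, B 259.2, C 184.1 → max 259.2 km
Location 2: residuals A 0.0, B 0.0, C 0.1 → max 0.1 km
Location 3: residuals A 67.0, B 42.0, C 57.2 → max 67.0 km
Location 4: residuals A 110.1, B 82.5, C 60.5 → max 110.1 km
Only Location 2 has all residuals ≈ 0.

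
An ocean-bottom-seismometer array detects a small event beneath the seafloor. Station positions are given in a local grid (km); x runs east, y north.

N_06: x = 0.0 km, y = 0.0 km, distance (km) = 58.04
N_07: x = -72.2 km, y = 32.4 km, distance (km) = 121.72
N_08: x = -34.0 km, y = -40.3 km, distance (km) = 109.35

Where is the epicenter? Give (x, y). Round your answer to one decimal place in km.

Circle about each station: x² + y² = 58.04²; (x + 72.2)² + (y − 32.4)² = 121.72²; (x + 34.0)² + (y + 40.3)² = 109.35².
Subtracting pairs of circle equations eliminates x²+y² and gives linear equations (the radical axes):
-144.4 x + 64.8 y = -5184.52
-68.0 x − 80.6 y = -5808.69
Solving the 2×2 system: x ≈ 49.5, y ≈ 30.3 km.

x ≈ 49.5 km, y ≈ 30.3 km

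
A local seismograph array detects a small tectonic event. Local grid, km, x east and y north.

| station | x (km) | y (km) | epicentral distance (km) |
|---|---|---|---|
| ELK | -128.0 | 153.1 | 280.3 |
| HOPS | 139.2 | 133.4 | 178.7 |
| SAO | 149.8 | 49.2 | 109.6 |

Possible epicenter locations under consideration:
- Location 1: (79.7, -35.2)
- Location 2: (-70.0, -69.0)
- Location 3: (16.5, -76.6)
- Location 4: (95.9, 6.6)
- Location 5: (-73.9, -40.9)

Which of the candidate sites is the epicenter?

Location 1

For each candidate, compare |candidate − station| to the reported distance:
Location 1: residuals ELK 0.1, HOPS 0.1, SAO 0.1 → max 0.1 km
Location 2: residuals ELK 50.8, HOPS 112.4, SAO 140.0 → max 140.0 km
Location 3: residuals ELK 8.9, HOPS 64.5, SAO 73.7 → max 73.7 km
Location 4: residuals ELK 12.7, HOPS 44.7, SAO 40.9 → max 44.7 km
Location 5: residuals ELK 78.9, HOPS 96.6, SAO 131.6 → max 131.6 km
Only Location 1 has all residuals ≈ 0.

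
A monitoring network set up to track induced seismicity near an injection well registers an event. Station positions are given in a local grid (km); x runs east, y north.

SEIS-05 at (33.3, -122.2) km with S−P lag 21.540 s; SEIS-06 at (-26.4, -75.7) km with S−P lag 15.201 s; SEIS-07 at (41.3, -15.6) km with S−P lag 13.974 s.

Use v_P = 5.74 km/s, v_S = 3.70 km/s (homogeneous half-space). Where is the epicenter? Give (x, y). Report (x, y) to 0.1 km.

Distance from S−P lag: d = Δt · v_P v_S / (v_P − v_S) = Δt · (5.74·3.70)/(5.74−3.70) ≈ 10.4108·Δt.
So d_SEIS-05 = 224.25, d_SEIS-06 = 158.25, d_SEIS-07 = 145.48 km.
Circle about each station: (x − 33.3)² + (y + 122.2)² = 224.25²; (x + 26.4)² + (y + 75.7)² = 158.25²; (x − 41.3)² + (y + 15.6)² = 145.48².
Subtracting the SEIS-05 equation from the SEIS-06 and SEIS-07 equations removes the quadratic terms:
-119.4 x + 93.0 y = 15630.72
16.0 x + 213.2 y = 15030.95
Solving the 2×2 system: x ≈ -71.8, y ≈ 75.9 km.

(-71.8, 75.9)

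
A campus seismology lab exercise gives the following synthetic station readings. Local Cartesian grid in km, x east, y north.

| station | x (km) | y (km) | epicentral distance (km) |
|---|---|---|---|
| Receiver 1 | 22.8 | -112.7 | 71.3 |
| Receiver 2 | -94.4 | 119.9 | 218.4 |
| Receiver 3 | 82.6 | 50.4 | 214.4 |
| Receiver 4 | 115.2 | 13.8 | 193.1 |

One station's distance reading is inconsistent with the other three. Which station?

Solve using three stations at a time. Using Receiver 1, Receiver 2, Receiver 4 (subtract circle equations pairwise → linear system) gives (x, y) ≈ (-45.7, -93.0).
Distances from that point to each station vs reported:
  Receiver 1: calculated 71.3 vs reported 71.3 → residual 0.0 km
  Receiver 2: calculated 218.4 vs reported 218.4 → residual 0.0 km
  Receiver 3: calculated 192.4 vs reported 214.4 → residual 22.0 km
  Receiver 4: calculated 193.1 vs reported 193.1 → residual 0.0 km
Receiver 1, Receiver 2, Receiver 4 are mutually consistent (residuals ≈ 0); Receiver 3 is off by 22.0 km.

Receiver 3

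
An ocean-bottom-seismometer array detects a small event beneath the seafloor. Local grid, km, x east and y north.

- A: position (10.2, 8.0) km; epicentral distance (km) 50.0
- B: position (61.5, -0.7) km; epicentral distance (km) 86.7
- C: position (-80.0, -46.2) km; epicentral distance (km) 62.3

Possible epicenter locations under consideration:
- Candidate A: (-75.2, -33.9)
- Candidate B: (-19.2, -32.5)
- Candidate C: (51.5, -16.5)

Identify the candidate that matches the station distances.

For each candidate, compare |candidate − station| to the reported distance:
Candidate A: residuals A 45.1, B 54.0, C 49.1 → max 54.0 km
Candidate B: residuals A 0.0, B 0.0, C 0.0 → max 0.0 km
Candidate C: residuals A 2.0, B 68.0, C 72.5 → max 72.5 km
Only Candidate B has all residuals ≈ 0.

Candidate B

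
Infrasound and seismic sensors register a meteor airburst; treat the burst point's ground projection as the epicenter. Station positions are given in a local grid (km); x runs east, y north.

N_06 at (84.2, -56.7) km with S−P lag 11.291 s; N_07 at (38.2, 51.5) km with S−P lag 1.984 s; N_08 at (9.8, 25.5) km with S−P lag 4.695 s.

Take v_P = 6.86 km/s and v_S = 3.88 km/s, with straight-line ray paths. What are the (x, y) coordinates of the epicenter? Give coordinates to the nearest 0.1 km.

Distance from S−P lag: d = Δt · v_P v_S / (v_P − v_S) = Δt · (6.86·3.88)/(6.86−3.88) ≈ 8.9318·Δt.
So d_N_06 = 100.85, d_N_07 = 17.72, d_N_08 = 41.93 km.
Circle about each station: (x − 84.2)² + (y + 56.7)² = 100.85²; (x − 38.2)² + (y − 51.5)² = 17.72²; (x − 9.8)² + (y − 25.5)² = 41.93².
Subtracting the N_06 equation from the N_07 and N_08 equations removes the quadratic terms:
-92.0 x + 216.4 y = 3663.68
-148.8 x + 164.4 y = -1145.64
Solving the 2×2 system: x ≈ 49.8, y ≈ 38.1 km.
Check against N_06 (with the unrounded x, y): √((x − 84.2)²+(y + 56.7)²) = 100.85 ≈ 100.85 km. ✓

49.8 km east, 38.1 km north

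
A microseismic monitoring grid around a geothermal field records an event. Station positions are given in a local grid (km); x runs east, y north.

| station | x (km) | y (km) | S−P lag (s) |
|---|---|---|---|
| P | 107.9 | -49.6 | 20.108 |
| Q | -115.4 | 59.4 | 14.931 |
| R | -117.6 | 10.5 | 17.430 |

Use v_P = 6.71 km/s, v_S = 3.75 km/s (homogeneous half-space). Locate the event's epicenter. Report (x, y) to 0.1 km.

Distance from S−P lag: d = Δt · v_P v_S / (v_P − v_S) = Δt · (6.71·3.75)/(6.71−3.75) ≈ 8.5008·Δt.
So d_P = 170.93, d_Q = 126.93, d_R = 148.17 km.
Circle about each station: (x − 107.9)² + (y + 49.6)² = 170.93²; (x + 115.4)² + (y − 59.4)² = 126.93²; (x + 117.6)² + (y − 10.5)² = 148.17².
Subtracting pairs of circle equations eliminates x²+y² and gives linear equations (the radical axes):
-446.6 x + 218.0 y = 15848.79
-451.0 x + 120.2 y = 7100.16
Solving the 2×2 system: x ≈ 8.0, y ≈ 89.1 km.

8.0 km east, 89.1 km north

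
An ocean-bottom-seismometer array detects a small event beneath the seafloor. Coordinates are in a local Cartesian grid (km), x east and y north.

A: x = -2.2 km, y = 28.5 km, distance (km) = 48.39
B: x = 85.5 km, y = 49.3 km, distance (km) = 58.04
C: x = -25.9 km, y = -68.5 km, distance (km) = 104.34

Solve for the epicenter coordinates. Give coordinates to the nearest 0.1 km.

Circle about each station: (x + 2.2)² + (y − 28.5)² = 48.39²; (x − 85.5)² + (y − 49.3)² = 58.04²; (x + 25.9)² + (y + 68.5)² = 104.34².
Subtracting the A equation from the B and C equations removes the quadratic terms:
175.4 x + 41.6 y = 7896.60
-47.4 x − 194.0 y = -3999.27
Solving the 2×2 system: x ≈ 42.6, y ≈ 10.2 km.
Check against A (with the unrounded x, y): √((x + 2.2)²+(y − 28.5)²) = 48.39 ≈ 48.39 km. ✓

(42.6, 10.2)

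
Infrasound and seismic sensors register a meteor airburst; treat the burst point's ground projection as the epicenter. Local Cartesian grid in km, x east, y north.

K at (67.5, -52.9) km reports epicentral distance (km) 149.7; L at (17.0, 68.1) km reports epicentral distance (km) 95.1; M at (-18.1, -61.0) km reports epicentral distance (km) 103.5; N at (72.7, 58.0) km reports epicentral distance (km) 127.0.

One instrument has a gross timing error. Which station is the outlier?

Solve using three stations at a time. Using K, M, N (subtract circle equations pairwise → linear system) gives (x, y) ≈ (-52.5, 36.6).
Distances from that point to each station vs reported:
  K: calculated 149.7 vs reported 149.7 → residual 0.0 km
  L: calculated 76.3 vs reported 95.1 → residual 18.8 km
  M: calculated 103.5 vs reported 103.5 → residual 0.0 km
  N: calculated 127.0 vs reported 127.0 → residual 0.0 km
K, M, N are mutually consistent (residuals ≈ 0); L is off by 18.8 km.

L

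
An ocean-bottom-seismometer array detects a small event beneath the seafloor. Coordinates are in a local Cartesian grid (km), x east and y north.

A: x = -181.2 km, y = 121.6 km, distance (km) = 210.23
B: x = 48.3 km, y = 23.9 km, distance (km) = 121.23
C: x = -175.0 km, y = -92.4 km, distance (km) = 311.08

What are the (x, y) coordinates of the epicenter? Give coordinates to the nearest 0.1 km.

Circle about each station: (x + 181.2)² + (y − 121.6)² = 210.23²; (x − 48.3)² + (y − 23.9)² = 121.23²; (x + 175.0)² + (y + 92.4)² = 311.08².
Subtracting the A equation from the B and C equations removes the quadratic terms:
459.0 x − 195.4 y = -15215.96
12.4 x − 428.0 y = -61031.35
Solving the 2×2 system: x ≈ 27.9, y ≈ 143.4 km.

27.9 km east, 143.4 km north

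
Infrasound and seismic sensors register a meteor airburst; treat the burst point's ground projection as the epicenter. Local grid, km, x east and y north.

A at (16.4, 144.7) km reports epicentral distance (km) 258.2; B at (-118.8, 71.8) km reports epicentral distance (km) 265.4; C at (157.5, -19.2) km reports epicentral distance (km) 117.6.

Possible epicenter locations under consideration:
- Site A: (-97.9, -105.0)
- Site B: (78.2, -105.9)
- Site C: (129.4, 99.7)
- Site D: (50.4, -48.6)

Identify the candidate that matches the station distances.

For each candidate, compare |candidate − station| to the reported distance:
Site A: residuals A 16.4, B 87.4, C 151.8 → max 151.8 km
Site B: residuals A 0.1, B 0.1, C 0.1 → max 0.1 km
Site C: residuals A 136.6, B 15.6, C 4.6 → max 136.6 km
Site D: residuals A 61.9, B 57.7, C 6.5 → max 61.9 km
Only Site B has all residuals ≈ 0.

Site B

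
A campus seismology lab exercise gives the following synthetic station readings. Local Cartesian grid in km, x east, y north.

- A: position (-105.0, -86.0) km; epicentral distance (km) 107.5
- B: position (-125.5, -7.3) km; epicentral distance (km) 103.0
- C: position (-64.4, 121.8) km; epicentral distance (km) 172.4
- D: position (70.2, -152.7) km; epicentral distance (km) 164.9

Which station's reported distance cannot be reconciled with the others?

Solve using three stations at a time. Using A, B, D (subtract circle equations pairwise → linear system) gives (x, y) ≈ (-22.9, -16.6).
Distances from that point to each station vs reported:
  A: calculated 107.5 vs reported 107.5 → residual 0.0 km
  B: calculated 103.0 vs reported 103.0 → residual 0.0 km
  C: calculated 144.5 vs reported 172.4 → residual 27.9 km
  D: calculated 164.9 vs reported 164.9 → residual 0.0 km
A, B, D are mutually consistent (residuals ≈ 0); C is off by 27.9 km.

C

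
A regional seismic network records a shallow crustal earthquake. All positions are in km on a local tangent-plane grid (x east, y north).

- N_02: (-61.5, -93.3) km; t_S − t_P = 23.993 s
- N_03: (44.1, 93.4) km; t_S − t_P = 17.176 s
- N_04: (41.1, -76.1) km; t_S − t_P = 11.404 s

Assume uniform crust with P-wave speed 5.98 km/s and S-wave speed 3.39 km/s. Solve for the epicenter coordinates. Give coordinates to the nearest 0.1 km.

Distance from S−P lag: d = Δt · v_P v_S / (v_P − v_S) = Δt · (5.98·3.39)/(5.98−3.39) ≈ 7.8271·Δt.
So d_N_02 = 187.80, d_N_03 = 134.44, d_N_04 = 89.26 km.
Circle about each station: (x + 61.5)² + (y + 93.3)² = 187.80²; (x − 44.1)² + (y − 93.4)² = 134.44²; (x − 41.1)² + (y + 76.1)² = 89.26².
Subtracting the N_02 equation from the N_03 and N_04 equations removes the quadratic terms:
211.2 x + 373.4 y = 15375.96
205.2 x + 34.4 y = 22294.77
Solving the 2×2 system: x ≈ 112.4, y ≈ -22.4 km.

x ≈ 112.4 km, y ≈ -22.4 km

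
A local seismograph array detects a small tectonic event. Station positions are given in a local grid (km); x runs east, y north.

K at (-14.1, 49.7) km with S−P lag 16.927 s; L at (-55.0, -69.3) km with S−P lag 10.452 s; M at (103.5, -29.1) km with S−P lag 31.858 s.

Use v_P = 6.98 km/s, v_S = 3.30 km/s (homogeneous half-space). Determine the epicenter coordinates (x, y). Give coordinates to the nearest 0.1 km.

Distance from S−P lag: d = Δt · v_P v_S / (v_P − v_S) = Δt · (6.98·3.30)/(6.98−3.30) ≈ 6.2592·Δt.
So d_K = 105.95, d_L = 65.42, d_M = 199.41 km.
Circle about each station: (x + 14.1)² + (y − 49.7)² = 105.95²; (x + 55.0)² + (y + 69.3)² = 65.42²; (x − 103.5)² + (y + 29.1)² = 199.41².
Subtracting pairs of circle equations eliminates x²+y² and gives linear equations (the radical axes):
-81.8 x − 238.0 y = 12104.22
235.2 x − 157.6 y = -19648.79
Solving the 2×2 system: x ≈ -95.6, y ≈ -18.0 km.
Check against K (with the unrounded x, y): √((x + 14.1)²+(y − 49.7)²) = 105.95 ≈ 105.95 km. ✓

(-95.6, -18.0)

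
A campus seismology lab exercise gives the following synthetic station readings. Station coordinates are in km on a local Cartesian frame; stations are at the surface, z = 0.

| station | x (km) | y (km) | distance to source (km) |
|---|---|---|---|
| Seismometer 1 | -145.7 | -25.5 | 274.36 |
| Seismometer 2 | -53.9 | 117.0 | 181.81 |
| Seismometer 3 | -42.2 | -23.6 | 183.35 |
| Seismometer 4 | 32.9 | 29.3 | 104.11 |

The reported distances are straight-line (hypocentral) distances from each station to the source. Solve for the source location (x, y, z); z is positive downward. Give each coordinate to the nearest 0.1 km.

x ≈ 105.7 km, y ≈ 61.5 km, depth ≈ 67.1 km

Each station gives a sphere (x−x_i)² + (y−y_i)² + z² = d_i² (stations at z=0).
Subtracting the Seismometer 1 sphere from Seismometer 2 and Seismometer 3: z² cancels, leaving linear equations in x and y:
183.6 x + 285.0 y = 36934.00
207.0 x + 3.8 y = 22115.25
Solving: x ≈ 105.708, y ≈ 61.495 km (keep extra digits for the depth step; rounded: 105.7, 61.5).
Then from the Seismometer 1 sphere: z² = 274.36² − (x + 145.7)² − (y + 25.5)² with x = 105.708, y = 61.495, so z ≈ 67.077 ≈ 67.1 km.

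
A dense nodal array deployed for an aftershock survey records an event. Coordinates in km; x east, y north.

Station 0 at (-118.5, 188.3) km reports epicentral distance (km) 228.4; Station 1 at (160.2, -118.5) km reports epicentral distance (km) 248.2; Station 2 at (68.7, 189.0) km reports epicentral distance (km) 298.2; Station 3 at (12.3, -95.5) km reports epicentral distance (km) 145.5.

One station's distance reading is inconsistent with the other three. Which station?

Solve using three stations at a time. Using Station 0, Station 2, Station 3 (subtract circle equations pairwise → linear system) gives (x, y) ≈ (-122.2, -40.1).
Distances from that point to each station vs reported:
  Station 0: calculated 228.4 vs reported 228.4 → residual 0.0 km
  Station 1: calculated 293.1 vs reported 248.2 → residual 44.9 km
  Station 2: calculated 298.2 vs reported 298.2 → residual 0.0 km
  Station 3: calculated 145.5 vs reported 145.5 → residual 0.0 km
Station 0, Station 2, Station 3 are mutually consistent (residuals ≈ 0); Station 1 is off by 44.9 km.

Station 1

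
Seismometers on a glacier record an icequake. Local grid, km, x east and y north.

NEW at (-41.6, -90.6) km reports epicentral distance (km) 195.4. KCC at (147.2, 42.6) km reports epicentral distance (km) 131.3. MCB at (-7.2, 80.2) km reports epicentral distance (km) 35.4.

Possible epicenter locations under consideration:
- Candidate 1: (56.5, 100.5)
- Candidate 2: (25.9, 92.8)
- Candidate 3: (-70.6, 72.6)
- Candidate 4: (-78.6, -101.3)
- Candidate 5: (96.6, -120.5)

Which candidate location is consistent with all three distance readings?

Candidate 2

For each candidate, compare |candidate − station| to the reported distance:
Candidate 1: residuals NEW 19.4, KCC 23.7, MCB 31.5 → max 31.5 km
Candidate 2: residuals NEW 0.0, KCC 0.0, MCB 0.0 → max 0.0 km
Candidate 3: residuals NEW 29.6, KCC 88.6, MCB 28.5 → max 88.6 km
Candidate 4: residuals NEW 156.9, KCC 136.5, MCB 159.6 → max 159.6 km
Candidate 5: residuals NEW 54.0, KCC 39.5, MCB 190.6 → max 190.6 km
Only Candidate 2 has all residuals ≈ 0.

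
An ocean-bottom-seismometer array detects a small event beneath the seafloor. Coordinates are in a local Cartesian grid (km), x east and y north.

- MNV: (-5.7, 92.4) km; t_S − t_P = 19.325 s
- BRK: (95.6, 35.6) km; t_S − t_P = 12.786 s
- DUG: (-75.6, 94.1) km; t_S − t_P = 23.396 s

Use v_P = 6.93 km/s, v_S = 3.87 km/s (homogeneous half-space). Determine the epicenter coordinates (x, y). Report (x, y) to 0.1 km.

Distance from S−P lag: d = Δt · v_P v_S / (v_P − v_S) = Δt · (6.93·3.87)/(6.93−3.87) ≈ 8.7644·Δt.
So d_MNV = 169.37, d_BRK = 112.06, d_DUG = 205.05 km.
Circle about each station: (x + 5.7)² + (y − 92.4)² = 169.37²; (x − 95.6)² + (y − 35.6)² = 112.06²; (x + 75.6)² + (y − 94.1)² = 205.05².
Subtracting pairs of circle equations eliminates x²+y² and gives linear equations (the radical axes):
202.6 x − 113.6 y = 17965.22
-139.8 x + 3.4 y = -7359.39
Solving the 2×2 system: x ≈ 51.0, y ≈ -67.2 km.

x ≈ 51.0 km, y ≈ -67.2 km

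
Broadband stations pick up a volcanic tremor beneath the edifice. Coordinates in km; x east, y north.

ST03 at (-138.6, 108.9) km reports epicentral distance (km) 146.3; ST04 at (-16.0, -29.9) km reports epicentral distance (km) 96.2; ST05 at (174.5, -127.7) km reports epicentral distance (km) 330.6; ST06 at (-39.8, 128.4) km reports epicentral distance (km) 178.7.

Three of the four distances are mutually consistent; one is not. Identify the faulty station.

ST05

Solve using three stations at a time. Using ST03, ST04, ST06 (subtract circle equations pairwise → linear system) gives (x, y) ≈ (-112.2, -35.1).
Distances from that point to each station vs reported:
  ST03: calculated 146.4 vs reported 146.3 → residual 0.1 km
  ST04: calculated 96.3 vs reported 96.2 → residual 0.1 km
  ST05: calculated 301.3 vs reported 330.6 → residual 29.3 km
  ST06: calculated 178.7 vs reported 178.7 → residual 0.0 km
ST03, ST04, ST06 are mutually consistent (residuals ≈ 0); ST05 is off by 29.3 km.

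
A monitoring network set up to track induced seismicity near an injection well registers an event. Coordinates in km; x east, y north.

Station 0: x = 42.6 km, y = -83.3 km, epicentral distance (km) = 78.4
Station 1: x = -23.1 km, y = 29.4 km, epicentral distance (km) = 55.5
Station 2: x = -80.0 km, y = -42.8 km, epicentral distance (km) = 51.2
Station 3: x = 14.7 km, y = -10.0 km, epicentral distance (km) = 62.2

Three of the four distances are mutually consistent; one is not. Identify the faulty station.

Station 1

Solve using three stations at a time. Using Station 0, Station 2, Station 3 (subtract circle equations pairwise → linear system) gives (x, y) ≈ (-29.9, -53.4).
Distances from that point to each station vs reported:
  Station 0: calculated 78.4 vs reported 78.4 → residual 0.0 km
  Station 1: calculated 83.1 vs reported 55.5 → residual 27.6 km
  Station 2: calculated 51.2 vs reported 51.2 → residual 0.0 km
  Station 3: calculated 62.2 vs reported 62.2 → residual 0.0 km
Station 0, Station 2, Station 3 are mutually consistent (residuals ≈ 0); Station 1 is off by 27.6 km.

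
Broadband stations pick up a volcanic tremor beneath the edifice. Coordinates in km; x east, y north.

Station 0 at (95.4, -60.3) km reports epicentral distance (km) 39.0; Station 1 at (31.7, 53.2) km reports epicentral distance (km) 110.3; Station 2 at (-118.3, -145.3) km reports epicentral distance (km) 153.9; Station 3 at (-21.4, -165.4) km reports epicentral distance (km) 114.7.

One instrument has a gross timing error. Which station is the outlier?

Solve using three stations at a time. Using Station 1, Station 2, Station 3 (subtract circle equations pairwise → linear system) gives (x, y) ≈ (5.5, -53.9).
Distances from that point to each station vs reported:
  Station 0: calculated 90.1 vs reported 39.0 → residual 51.1 km
  Station 1: calculated 110.3 vs reported 110.3 → residual 0.0 km
  Station 2: calculated 153.9 vs reported 153.9 → residual 0.0 km
  Station 3: calculated 114.7 vs reported 114.7 → residual 0.0 km
Station 1, Station 2, Station 3 are mutually consistent (residuals ≈ 0); Station 0 is off by 51.1 km.

Station 0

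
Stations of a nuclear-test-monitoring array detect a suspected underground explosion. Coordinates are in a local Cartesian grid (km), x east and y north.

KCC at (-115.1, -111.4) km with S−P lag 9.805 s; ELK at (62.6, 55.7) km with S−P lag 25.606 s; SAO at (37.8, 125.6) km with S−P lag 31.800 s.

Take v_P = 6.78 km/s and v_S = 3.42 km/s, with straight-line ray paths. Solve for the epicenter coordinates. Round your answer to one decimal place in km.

x ≈ -61.5 km, y ≈ -70.1 km

Distance from S−P lag: d = Δt · v_P v_S / (v_P − v_S) = Δt · (6.78·3.42)/(6.78−3.42) ≈ 6.9011·Δt.
So d_KCC = 67.67, d_ELK = 176.71, d_SAO = 219.45 km.
Circle about each station: (x + 115.1)² + (y + 111.4)² = 67.67²; (x − 62.6)² + (y − 55.7)² = 176.71²; (x − 37.8)² + (y − 125.6)² = 219.45².
Subtracting the KCC equation from the ELK and SAO equations removes the quadratic terms:
355.4 x + 334.2 y = -45283.92
305.8 x + 474.0 y = -52032.84
Solving the 2×2 system: x ≈ -61.5, y ≈ -70.1 km.
Check against KCC (with the unrounded x, y): √((x + 115.1)²+(y + 111.4)²) = 67.67 ≈ 67.67 km. ✓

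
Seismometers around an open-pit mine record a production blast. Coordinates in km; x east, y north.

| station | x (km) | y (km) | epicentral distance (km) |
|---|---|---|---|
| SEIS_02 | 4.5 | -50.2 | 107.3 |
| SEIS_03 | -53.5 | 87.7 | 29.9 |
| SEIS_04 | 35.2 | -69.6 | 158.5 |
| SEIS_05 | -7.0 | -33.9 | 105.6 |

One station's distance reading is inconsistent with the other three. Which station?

Solve using three stations at a time. Using SEIS_03, SEIS_04, SEIS_05 (subtract circle equations pairwise → linear system) gives (x, y) ≈ (-58.3, 58.4).
Distances from that point to each station vs reported:
  SEIS_02: calculated 125.4 vs reported 107.3 → residual 18.1 km
  SEIS_03: calculated 29.7 vs reported 29.9 → residual 0.2 km
  SEIS_04: calculated 158.5 vs reported 158.5 → residual 0.0 km
  SEIS_05: calculated 105.6 vs reported 105.6 → residual 0.0 km
SEIS_03, SEIS_04, SEIS_05 are mutually consistent (residuals ≈ 0); SEIS_02 is off by 18.1 km.

SEIS_02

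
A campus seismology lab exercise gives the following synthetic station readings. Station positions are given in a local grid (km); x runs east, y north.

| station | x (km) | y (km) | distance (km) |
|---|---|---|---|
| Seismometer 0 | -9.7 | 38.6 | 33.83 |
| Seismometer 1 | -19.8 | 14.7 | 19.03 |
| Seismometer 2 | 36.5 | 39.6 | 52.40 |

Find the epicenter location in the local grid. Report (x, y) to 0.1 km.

Circle about each station: (x + 9.7)² + (y − 38.6)² = 33.83²; (x + 19.8)² + (y − 14.7)² = 19.03²; (x − 36.5)² + (y − 39.6)² = 52.40².
Subtracting the Seismometer 0 equation from the Seismometer 1 and Seismometer 2 equations removes the quadratic terms:
-20.2 x − 47.8 y = -193.59
92.4 x + 2.0 y = -284.93
Solving the 2×2 system: x ≈ -3.2, y ≈ 5.4 km.
Check against Seismometer 0 (with the unrounded x, y): √((x + 9.7)²+(y − 38.6)²) = 33.83 ≈ 33.83 km. ✓

x ≈ -3.2 km, y ≈ 5.4 km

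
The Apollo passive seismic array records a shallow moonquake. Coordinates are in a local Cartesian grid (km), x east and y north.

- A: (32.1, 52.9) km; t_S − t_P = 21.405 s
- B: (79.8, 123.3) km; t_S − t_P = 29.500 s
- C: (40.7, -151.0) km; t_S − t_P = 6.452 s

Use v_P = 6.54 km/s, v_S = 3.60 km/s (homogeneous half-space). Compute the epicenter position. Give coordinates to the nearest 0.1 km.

Distance from S−P lag: d = Δt · v_P v_S / (v_P − v_S) = Δt · (6.54·3.60)/(6.54−3.60) ≈ 8.0082·Δt.
So d_A = 171.41, d_B = 236.24, d_C = 51.67 km.
Circle about each station: (x − 32.1)² + (y − 52.9)² = 171.41²; (x − 79.8)² + (y − 123.3)² = 236.24²; (x − 40.7)² + (y + 151.0)² = 51.67².
Subtracting pairs of circle equations eliminates x²+y² and gives linear equations (the radical axes):
95.4 x + 140.8 y = -8685.84
17.2 x − 407.8 y = 47340.27
Solving the 2×2 system: x ≈ 75.6, y ≈ -112.9 km.

75.6 km east, -112.9 km north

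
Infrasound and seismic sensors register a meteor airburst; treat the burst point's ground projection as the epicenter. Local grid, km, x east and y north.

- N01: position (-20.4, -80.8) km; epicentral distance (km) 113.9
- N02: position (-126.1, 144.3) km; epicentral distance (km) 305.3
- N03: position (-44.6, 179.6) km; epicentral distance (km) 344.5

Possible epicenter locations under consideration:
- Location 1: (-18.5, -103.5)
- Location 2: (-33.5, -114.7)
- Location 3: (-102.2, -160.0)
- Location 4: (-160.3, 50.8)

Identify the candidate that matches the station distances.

For each candidate, compare |candidate − station| to the reported distance:
Location 1: residuals N01 91.1, N02 35.1, N03 60.2 → max 91.1 km
Location 2: residuals N01 77.6, N02 30.2, N03 50.0 → max 77.6 km
Location 3: residuals N01 0.0, N02 0.1, N03 0.0 → max 0.1 km
Location 4: residuals N01 78.2, N02 205.7, N03 171.4 → max 205.7 km
Only Location 3 has all residuals ≈ 0.

Location 3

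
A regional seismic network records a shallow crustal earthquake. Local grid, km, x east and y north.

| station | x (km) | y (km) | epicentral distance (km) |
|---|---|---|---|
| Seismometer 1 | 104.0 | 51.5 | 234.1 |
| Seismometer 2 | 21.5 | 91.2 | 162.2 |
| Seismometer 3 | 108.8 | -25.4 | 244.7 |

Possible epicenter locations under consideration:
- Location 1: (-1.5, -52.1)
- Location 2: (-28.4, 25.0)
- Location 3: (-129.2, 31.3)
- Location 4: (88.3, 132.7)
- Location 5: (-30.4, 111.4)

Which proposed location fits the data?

Location 3

For each candidate, compare |candidate − station| to the reported distance:
Location 1: residuals Seismometer 1 86.2, Seismometer 2 17.1, Seismometer 3 131.2 → max 131.2 km
Location 2: residuals Seismometer 1 99.1, Seismometer 2 79.3, Seismometer 3 98.5 → max 99.1 km
Location 3: residuals Seismometer 1 0.0, Seismometer 2 0.0, Seismometer 3 0.0 → max 0.0 km
Location 4: residuals Seismometer 1 151.4, Seismometer 2 83.6, Seismometer 3 85.3 → max 151.4 km
Location 5: residuals Seismometer 1 87.0, Seismometer 2 106.5, Seismometer 3 49.5 → max 106.5 km
Only Location 3 has all residuals ≈ 0.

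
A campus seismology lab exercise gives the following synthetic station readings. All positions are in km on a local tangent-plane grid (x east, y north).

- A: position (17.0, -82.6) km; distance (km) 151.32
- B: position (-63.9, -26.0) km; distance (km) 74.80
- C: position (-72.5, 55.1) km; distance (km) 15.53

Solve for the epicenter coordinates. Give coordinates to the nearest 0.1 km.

Circle about each station: (x − 17.0)² + (y + 82.6)² = 151.32²; (x + 63.9)² + (y + 26.0)² = 74.80²; (x + 72.5)² + (y − 55.1)² = 15.53².
Subtracting the A equation from the B and C equations removes the quadratic terms:
-161.8 x + 113.2 y = 14950.15
-179.0 x + 275.4 y = 23837.06
Solving the 2×2 system: x ≈ -58.4, y ≈ 48.6 km.

(-58.4, 48.6)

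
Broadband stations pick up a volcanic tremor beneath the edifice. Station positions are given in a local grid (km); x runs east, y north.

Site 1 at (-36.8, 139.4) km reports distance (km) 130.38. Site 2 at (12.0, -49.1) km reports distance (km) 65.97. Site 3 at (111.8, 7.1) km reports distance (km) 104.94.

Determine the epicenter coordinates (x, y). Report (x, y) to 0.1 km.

Circle about each station: (x + 36.8)² + (y − 139.4)² = 130.38²; (x − 12.0)² + (y + 49.1)² = 65.97²; (x − 111.8)² + (y − 7.1)² = 104.94².
Subtracting pairs of circle equations eliminates x²+y² and gives linear equations (the radical axes):
97.6 x − 377.0 y = -5584.89
297.2 x − 264.6 y = -2250.41
Solving the 2×2 system: x ≈ 7.3, y ≈ 16.7 km.
Check against Site 1 (with the unrounded x, y): √((x + 36.8)²+(y − 139.4)²) = 130.38 ≈ 130.38 km. ✓

(7.3, 16.7)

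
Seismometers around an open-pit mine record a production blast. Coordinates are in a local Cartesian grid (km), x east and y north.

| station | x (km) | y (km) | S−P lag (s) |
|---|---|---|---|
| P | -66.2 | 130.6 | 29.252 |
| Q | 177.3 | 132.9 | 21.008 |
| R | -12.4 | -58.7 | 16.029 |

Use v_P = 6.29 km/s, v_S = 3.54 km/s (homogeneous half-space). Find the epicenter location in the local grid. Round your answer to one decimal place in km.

(112.8, -24.5)

Distance from S−P lag: d = Δt · v_P v_S / (v_P − v_S) = Δt · (6.29·3.54)/(6.29−3.54) ≈ 8.0969·Δt.
So d_P = 236.85, d_Q = 170.10, d_R = 129.79 km.
Circle about each station: (x + 66.2)² + (y − 130.6)² = 236.85²; (x − 177.3)² + (y − 132.9)² = 170.10²; (x + 12.4)² + (y + 58.7)² = 129.79².
Subtracting the P equation from the Q and R equations removes the quadratic terms:
487.0 x + 4.6 y = 54822.81
107.6 x − 378.6 y = 21413.13
Solving the 2×2 system: x ≈ 112.8, y ≈ -24.5 km.
Check against P (with the unrounded x, y): √((x + 66.2)²+(y − 130.6)²) = 236.85 ≈ 236.85 km. ✓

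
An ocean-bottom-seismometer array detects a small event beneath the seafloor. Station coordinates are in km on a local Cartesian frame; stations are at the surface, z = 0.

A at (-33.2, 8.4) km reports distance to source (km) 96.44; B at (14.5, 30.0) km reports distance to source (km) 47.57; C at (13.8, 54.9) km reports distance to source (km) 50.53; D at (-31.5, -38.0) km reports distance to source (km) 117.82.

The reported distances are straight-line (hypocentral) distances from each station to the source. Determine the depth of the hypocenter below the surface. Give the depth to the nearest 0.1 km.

Each station gives a sphere (x−x_i)² + (y−y_i)² + z² = d_i² (stations at z=0).
Subtracting the A sphere from B and C: z² cancels, leaving linear equations in x and y:
95.4 x + 43.2 y = 6975.22
94.0 x + 93.0 y = 8779.04
Solving: x ≈ 56.000, y ≈ 37.796 km (keep extra digits for the depth step; rounded: 56.0, 37.8).
Then from the A sphere: z² = 96.44² − (x + 33.2)² − (y − 8.4)² with x = 56.000, y = 37.796, so z ≈ 21.907 ≈ 21.9 km.

z ≈ 21.9 km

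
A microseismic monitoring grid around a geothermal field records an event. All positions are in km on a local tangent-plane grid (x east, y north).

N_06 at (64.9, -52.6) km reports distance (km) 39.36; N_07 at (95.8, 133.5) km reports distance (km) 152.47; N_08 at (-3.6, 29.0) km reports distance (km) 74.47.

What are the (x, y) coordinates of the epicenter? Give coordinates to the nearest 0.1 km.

57.2 km east, -14.0 km north

Circle about each station: (x − 64.9)² + (y + 52.6)² = 39.36²; (x − 95.8)² + (y − 133.5)² = 152.47²; (x + 3.6)² + (y − 29.0)² = 74.47².
Subtracting pairs of circle equations eliminates x²+y² and gives linear equations (the radical axes):
61.8 x + 372.2 y = -1676.77
-137.0 x + 163.2 y = -10121.38
Solving the 2×2 system: x ≈ 57.2, y ≈ -14.0 km.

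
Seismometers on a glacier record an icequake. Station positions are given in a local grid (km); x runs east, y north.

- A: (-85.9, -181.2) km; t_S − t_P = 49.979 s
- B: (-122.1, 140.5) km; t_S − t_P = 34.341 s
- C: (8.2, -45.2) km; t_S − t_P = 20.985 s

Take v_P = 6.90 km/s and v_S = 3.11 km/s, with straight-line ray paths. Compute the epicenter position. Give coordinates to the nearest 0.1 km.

x ≈ 56.4 km, y ≈ 63.4 km

Distance from S−P lag: d = Δt · v_P v_S / (v_P − v_S) = Δt · (6.90·3.11)/(6.90−3.11) ≈ 5.6620·Δt.
So d_A = 282.98, d_B = 194.44, d_C = 118.82 km.
Circle about each station: (x + 85.9)² + (y + 181.2)² = 282.98²; (x + 122.1)² + (y − 140.5)² = 194.44²; (x − 8.2)² + (y + 45.2)² = 118.82².
Subtracting the A equation from the B and C equations removes the quadratic terms:
-72.4 x + 643.4 y = 36707.18
188.2 x + 272.0 y = 27857.52
Solving the 2×2 system: x ≈ 56.4, y ≈ 63.4 km.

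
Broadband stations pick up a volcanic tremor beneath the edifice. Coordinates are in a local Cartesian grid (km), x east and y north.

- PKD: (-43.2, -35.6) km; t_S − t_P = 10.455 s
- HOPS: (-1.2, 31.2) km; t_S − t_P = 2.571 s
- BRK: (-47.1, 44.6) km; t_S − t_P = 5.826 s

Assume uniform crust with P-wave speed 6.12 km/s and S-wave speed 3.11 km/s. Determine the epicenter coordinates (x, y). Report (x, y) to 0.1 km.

-16.1 km east, 24.7 km north

Distance from S−P lag: d = Δt · v_P v_S / (v_P − v_S) = Δt · (6.12·3.11)/(6.12−3.11) ≈ 6.3233·Δt.
So d_PKD = 66.11, d_HOPS = 16.26, d_BRK = 36.84 km.
Circle about each station: (x + 43.2)² + (y + 35.6)² = 66.11²; (x + 1.2)² + (y − 31.2)² = 16.26²; (x + 47.1)² + (y − 44.6)² = 36.84².
Subtracting the PKD equation from the HOPS and BRK equations removes the quadratic terms:
84.0 x + 133.6 y = 1947.42
-7.8 x + 160.4 y = 4087.32
Solving the 2×2 system: x ≈ -16.1, y ≈ 24.7 km.
Check against PKD (with the unrounded x, y): √((x + 43.2)²+(y + 35.6)²) = 66.11 ≈ 66.11 km. ✓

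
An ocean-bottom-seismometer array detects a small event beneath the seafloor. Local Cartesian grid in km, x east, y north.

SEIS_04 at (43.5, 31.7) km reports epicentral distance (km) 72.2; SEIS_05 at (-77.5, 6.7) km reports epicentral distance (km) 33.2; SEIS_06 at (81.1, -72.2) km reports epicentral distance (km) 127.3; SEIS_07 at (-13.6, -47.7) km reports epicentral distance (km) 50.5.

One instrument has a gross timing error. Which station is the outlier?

SEIS_05

Solve using three stations at a time. Using SEIS_04, SEIS_06, SEIS_07 (subtract circle equations pairwise → linear system) gives (x, y) ≈ (-22.3, 2.0).
Distances from that point to each station vs reported:
  SEIS_04: calculated 72.2 vs reported 72.2 → residual 0.0 km
  SEIS_05: calculated 55.4 vs reported 33.2 → residual 22.2 km
  SEIS_06: calculated 127.3 vs reported 127.3 → residual 0.0 km
  SEIS_07: calculated 50.5 vs reported 50.5 → residual 0.0 km
SEIS_04, SEIS_06, SEIS_07 are mutually consistent (residuals ≈ 0); SEIS_05 is off by 22.2 km.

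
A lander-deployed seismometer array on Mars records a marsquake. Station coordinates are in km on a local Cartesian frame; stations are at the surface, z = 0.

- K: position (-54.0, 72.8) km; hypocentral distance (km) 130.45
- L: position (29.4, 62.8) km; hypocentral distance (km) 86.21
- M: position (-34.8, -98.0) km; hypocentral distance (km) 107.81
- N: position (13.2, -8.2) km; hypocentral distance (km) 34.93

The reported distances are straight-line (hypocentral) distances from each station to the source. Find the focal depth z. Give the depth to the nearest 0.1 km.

Each station gives a sphere (x−x_i)² + (y−y_i)² + z² = d_i² (stations at z=0).
Subtracting the K sphere from L and M: z² cancels, leaving linear equations in x and y:
166.8 x − 20.0 y = 6177.40
38.4 x − 341.6 y = 7993.41
Solving: x ≈ 34.697, y ≈ -19.500 km (keep extra digits for the depth step; rounded: 34.7, -19.5).
Then from the K sphere: z² = 130.45² − (x + 54.0)² − (y − 72.8)² with x = 34.697, y = -19.500, so z ≈ 25.115 ≈ 25.1 km.
Check against N (with the unrounded solution): distance 34.94 ≈ 34.93 km. ✓

25.1 km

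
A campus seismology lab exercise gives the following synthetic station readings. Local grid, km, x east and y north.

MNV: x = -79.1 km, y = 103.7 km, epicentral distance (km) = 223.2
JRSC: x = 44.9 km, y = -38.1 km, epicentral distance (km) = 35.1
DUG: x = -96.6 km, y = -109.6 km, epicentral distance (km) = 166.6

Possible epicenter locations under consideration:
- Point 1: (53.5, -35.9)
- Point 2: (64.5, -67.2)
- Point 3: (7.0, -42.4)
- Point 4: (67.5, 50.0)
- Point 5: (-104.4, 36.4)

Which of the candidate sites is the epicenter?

Point 2

For each candidate, compare |candidate − station| to the reported distance:
Point 1: residuals MNV 30.7, JRSC 26.2, DUG 0.6 → max 30.7 km
Point 2: residuals MNV 0.0, JRSC 0.0, DUG 0.0 → max 0.0 km
Point 3: residuals MNV 53.6, JRSC 3.0, DUG 43.1 → max 53.6 km
Point 4: residuals MNV 67.1, JRSC 55.9, DUG 62.3 → max 67.1 km
Point 5: residuals MNV 151.3, JRSC 131.8, DUG 20.4 → max 151.3 km
Only Point 2 has all residuals ≈ 0.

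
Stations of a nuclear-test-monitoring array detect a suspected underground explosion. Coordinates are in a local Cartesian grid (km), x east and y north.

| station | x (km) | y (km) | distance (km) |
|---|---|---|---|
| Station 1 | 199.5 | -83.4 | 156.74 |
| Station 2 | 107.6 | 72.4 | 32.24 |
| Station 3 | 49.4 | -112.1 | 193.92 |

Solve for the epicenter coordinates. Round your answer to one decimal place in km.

(137.6, 60.6)

Circle about each station: (x − 199.5)² + (y + 83.4)² = 156.74²; (x − 107.6)² + (y − 72.4)² = 32.24²; (x − 49.4)² + (y + 112.1)² = 193.92².
Subtracting pairs of circle equations eliminates x²+y² and gives linear equations (the radical axes):
-183.8 x + 311.6 y = -6408.28
-300.2 x − 57.4 y = -44786.58
Solving the 2×2 system: x ≈ 137.6, y ≈ 60.6 km.
Check against Station 1 (with the unrounded x, y): √((x − 199.5)²+(y + 83.4)²) = 156.74 ≈ 156.74 km. ✓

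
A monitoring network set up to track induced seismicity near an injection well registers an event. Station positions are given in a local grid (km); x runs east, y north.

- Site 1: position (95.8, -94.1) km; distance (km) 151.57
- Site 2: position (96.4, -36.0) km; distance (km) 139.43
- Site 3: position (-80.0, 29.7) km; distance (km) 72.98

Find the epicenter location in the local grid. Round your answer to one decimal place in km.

Circle about each station: (x − 95.8)² + (y + 94.1)² = 151.57²; (x − 96.4)² + (y + 36.0)² = 139.43²; (x + 80.0)² + (y − 29.7)² = 72.98².
Subtracting the Site 1 equation from the Site 2 and Site 3 equations removes the quadratic terms:
1.2 x + 116.2 y = -3910.75
-351.6 x + 247.6 y = 6897.02
Solving the 2×2 system: x ≈ -43.0, y ≈ -33.2 km.

(-43.0, -33.2)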